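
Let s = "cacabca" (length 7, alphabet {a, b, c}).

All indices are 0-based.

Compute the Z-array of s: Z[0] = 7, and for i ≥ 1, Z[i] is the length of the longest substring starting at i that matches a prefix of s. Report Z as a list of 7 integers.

Z[0]=7
i=1: i≥r, start 0; Z[1]=0
i=2: i≥r, start 0; Z[2]=2 scan→box=[2,4)
i=3: min(r-i=1, Z[1]=0)=0; Z[3]=0
i=4: i≥r, start 0; Z[4]=0
i=5: i≥r, start 0; Z[5]=2 scan→box=[5,7)
i=6: min(r-i=1, Z[1]=0)=0; Z[6]=0

[7, 0, 2, 0, 0, 2, 0]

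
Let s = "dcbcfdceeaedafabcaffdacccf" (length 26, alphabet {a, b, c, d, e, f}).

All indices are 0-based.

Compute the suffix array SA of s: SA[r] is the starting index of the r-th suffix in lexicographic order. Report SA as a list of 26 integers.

[14, 21, 9, 12, 17, 15, 2, 16, 1, 22, 23, 6, 24, 3, 20, 11, 0, 5, 8, 10, 7, 25, 13, 19, 4, 18]

rank | idx | suffix
   0 |  14 | abcaffdacccf
   1 |  21 | acccf
   2 |   9 | aedafabcaffdacccf
   3 |  12 | afabcaffdacccf
   4 |  17 | affdacccf
   5 |  15 | bcaffdacccf
   6 |   2 | bcfdceeaedafabcaffdacccf
   7 |  16 | caffdacccf
   8 |   1 | cbcfdceeaedafabcaffdacccf
   9 |  22 | cccf
  10 |  23 | ccf
  11 |   6 | ceeaedafabcaffdacccf
  12 |  24 | cf
  13 |   3 | cfdceeaedafabcaffdacccf
  14 |  20 | dacccf
  15 |  11 | dafabcaffdacccf
  16 |   0 | dcbcfdceeaedafabcaffdacccf
  17 |   5 | dceeaedafabcaffdacccf
  18 |   8 | eaedafabcaffdacccf
  19 |  10 | edafabcaffdacccf
  20 |   7 | eeaedafabcaffdacccf
  21 |  25 | f
  22 |  13 | fabcaffdacccf
  23 |  19 | fdacccf
  24 |   4 | fdceeaedafabcaffdacccf
  25 |  18 | ffdacccf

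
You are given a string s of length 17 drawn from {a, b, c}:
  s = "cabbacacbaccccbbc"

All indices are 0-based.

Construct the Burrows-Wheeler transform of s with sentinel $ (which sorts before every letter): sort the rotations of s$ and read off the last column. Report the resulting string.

rank  rotation            last
    0  $cabbacacbaccccbbc  c
    1  abbacacbaccccbbc$c  c
    2  acacbaccccbbc$cabb  b
    3  acbaccccbbc$cabbac  c
    4  accccbbc$cabbacacb  b
    5  bacacbaccccbbc$cab  b
    6  baccccbbc$cabbacac  c
    7  bbacacbaccccbbc$ca  a
    8  bbc$cabbacacbacccc  c
    9  bc$cabbacacbaccccb  b
   10  c$cabbacacbaccccbb  b
   11  cabbacacbaccccbbc$  $
   12  cacbaccccbbc$cabba  a
   13  cbaccccbbc$cabbaca  a
   14  cbbc$cabbacacbaccc  c
   15  ccbbc$cabbacacbacc  c
   16  cccbbc$cabbacacbac  c
   17  ccccbbc$cabbacacba  a

ccbcbbcacbb$aaccca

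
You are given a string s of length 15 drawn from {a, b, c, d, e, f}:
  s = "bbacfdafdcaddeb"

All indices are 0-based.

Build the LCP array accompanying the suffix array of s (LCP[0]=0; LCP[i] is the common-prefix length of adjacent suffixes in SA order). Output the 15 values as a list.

rank | idx | suffix
   0 |   2 | acfdafdcaddeb
   1 |  10 | addeb
   2 |   6 | afdcaddeb
   3 |  14 | b
   4 |   1 | bacfdafdcaddeb
   5 |   0 | bbacfdafdcaddeb
   6 |   9 | caddeb
   7 |   3 | cfdafdcaddeb
   8 |   5 | dafdcaddeb
   9 |   8 | dcaddeb
  10 |  11 | ddeb
  11 |  12 | deb
  12 |  13 | eb
  13 |   4 | fdafdcaddeb
  14 |   7 | fdcaddeb

SA = [2, 10, 6, 14, 1, 0, 9, 3, 5, 8, 11, 12, 13, 4, 7]
[i] adj suffixes → lcp
  [1] 2/10 → 1 ('a')
  [2] 10/6 → 1 ('a')
  [3] 6/14 → 0 ('')
  [4] 14/1 → 1 ('b')
  [5] 1/0 → 1 ('b')
  [6] 0/9 → 0 ('')
  [7] 9/3 → 1 ('c')
  [8] 3/5 → 0 ('')
  [9] 5/8 → 1 ('d')
  [10] 8/11 → 1 ('d')
  [11] 11/12 → 1 ('d')
  [12] 12/13 → 0 ('')
  [13] 13/4 → 0 ('')
  [14] 4/7 → 2 ('fd')

[0, 1, 1, 0, 1, 1, 0, 1, 0, 1, 1, 1, 0, 0, 2]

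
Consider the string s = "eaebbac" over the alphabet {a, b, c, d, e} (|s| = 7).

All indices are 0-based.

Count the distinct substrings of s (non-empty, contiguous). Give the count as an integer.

sorted suffixes:
  #0 SA[0]=5  'ac'
  #1 SA[1]=1  'aebbac'
  #2 SA[2]=4  'bac'
  #3 SA[3]=3  'bbac'
  #4 SA[4]=6  'c'
  #5 SA[5]=0  'eaebbac'
  #6 SA[6]=2  'ebbac'

SA = [5, 1, 4, 3, 6, 0, 2]
i: (SA[i-1],SA[i]) lcp shared
  1: (5,1) 1 'a'
  2: (1,4) 0 ''
  3: (4,3) 1 'b'
  4: (3,6) 0 ''
  5: (6,0) 0 ''
  6: (0,2) 1 'e'

n(n+1)/2 = 7·8/2 = 28
Σ LCP = 0 + 1 + 0 + 1 + 0 + 0 + 1 = 3
distinct = 28 − 3 = 25

25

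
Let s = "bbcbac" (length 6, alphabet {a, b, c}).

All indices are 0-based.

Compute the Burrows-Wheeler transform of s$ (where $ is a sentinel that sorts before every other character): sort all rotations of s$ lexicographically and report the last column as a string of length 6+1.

rank  rotation last
    0  $bbcbac  c
    1  ac$bbcb  b
    2  bac$bbc  c
    3  bbcbac$  $
    4  bcbac$b  b
    5  c$bbcba  a
    6  cbac$bb  b

cbc$bab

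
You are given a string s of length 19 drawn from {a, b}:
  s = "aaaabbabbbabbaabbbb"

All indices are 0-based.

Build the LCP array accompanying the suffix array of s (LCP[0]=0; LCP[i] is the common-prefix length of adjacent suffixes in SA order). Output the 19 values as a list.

[0, 3, 2, 4, 1, 4, 3, 4, 0, 1, 2, 4, 1, 2, 3, 5, 2, 3, 3]

sorted suffixes:
  #0 SA[0]=0  'aaaabbabbbabbaabbbb'
  #1 SA[1]=1  'aaabbabbbabbaabbbb'
  #2 SA[2]=2  'aabbabbbabbaabbbb'
  #3 SA[3]=13  'aabbbb'
  #4 SA[4]=10  'abbaabbbb'
  #5 SA[5]=3  'abbabbbabbaabbbb'
  #6 SA[6]=6  'abbbabbaabbbb'
  #7 SA[7]=14  'abbbb'
  #8 SA[8]=18  'b'
  #9 SA[9]=12  'baabbbb'
  #10 SA[10]=9  'babbaabbbb'
  #11 SA[11]=5  'babbbabbaabbbb'
  #12 SA[12]=17  'bb'
  #13 SA[13]=11  'bbaabbbb'
  #14 SA[14]=8  'bbabbaabbbb'
  #15 SA[15]=4  'bbabbbabbaabbbb'
  #16 SA[16]=16  'bbb'
  #17 SA[17]=7  'bbbabbaabbbb'
  #18 SA[18]=15  'bbbb'

SA = [0, 1, 2, 13, 10, 3, 6, 14, 18, 12, 9, 5, 17, 11, 8, 4, 16, 7, 15]
[i] adj suffixes → lcp
  [1] 0/1 → 3 ('aaa')
  [2] 1/2 → 2 ('aa')
  [3] 2/13 → 4 ('aabb')
  [4] 13/10 → 1 ('a')
  [5] 10/3 → 4 ('abba')
  [6] 3/6 → 3 ('abb')
  [7] 6/14 → 4 ('abbb')
  [8] 14/18 → 0 ('')
  [9] 18/12 → 1 ('b')
  [10] 12/9 → 2 ('ba')
  [11] 9/5 → 4 ('babb')
  [12] 5/17 → 1 ('b')
  [13] 17/11 → 2 ('bb')
  [14] 11/8 → 3 ('bba')
  [15] 8/4 → 5 ('bbabb')
  [16] 4/16 → 2 ('bb')
  [17] 16/7 → 3 ('bbb')
  [18] 7/15 → 3 ('bbb')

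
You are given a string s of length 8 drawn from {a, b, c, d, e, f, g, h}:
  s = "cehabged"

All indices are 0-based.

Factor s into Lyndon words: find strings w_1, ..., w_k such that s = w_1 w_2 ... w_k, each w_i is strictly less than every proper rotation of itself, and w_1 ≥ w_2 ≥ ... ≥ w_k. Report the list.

["ceh", "abged"]

emit factor 1: 'ceh' (i=0, period=3)
emit factor 2: 'abged' (i=3, period=5)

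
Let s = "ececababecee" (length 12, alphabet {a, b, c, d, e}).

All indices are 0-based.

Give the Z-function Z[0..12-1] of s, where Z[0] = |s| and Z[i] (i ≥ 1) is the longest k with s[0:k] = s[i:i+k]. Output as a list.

[12, 0, 2, 0, 0, 0, 0, 0, 3, 0, 1, 1]

Z[0]=12
i=1: outside box; Z[1]=0
i=2: outside box; Z[2]=2 grow→box=[2,4)
i=3: min(r-i=1, Z[1]=0)=0; Z[3]=0
i=4: outside box; Z[4]=0
i=5: outside box; Z[5]=0
i=6: outside box; Z[6]=0
i=7: outside box; Z[7]=0
i=8: outside box; Z[8]=3 grow→box=[8,11)
i=9: min(r-i=2, Z[1]=0)=0; Z[9]=0
i=10: min(r-i=1, Z[2]=2)=1; Z[10]=1
i=11: outside box; Z[11]=1 grow→box=[11,12)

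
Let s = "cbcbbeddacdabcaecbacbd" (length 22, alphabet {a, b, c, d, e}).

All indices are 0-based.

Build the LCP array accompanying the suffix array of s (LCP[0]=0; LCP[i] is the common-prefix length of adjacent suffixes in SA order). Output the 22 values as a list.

[0, 1, 2, 1, 0, 1, 1, 2, 1, 1, 0, 1, 2, 2, 2, 1, 0, 1, 2, 1, 0, 1]

rank | idx | suffix
   0 |  11 | abcaecbacbd
   1 |  18 | acbd
   2 |   8 | acdabcaecbacbd
   3 |  14 | aecbacbd
   4 |  17 | bacbd
   5 |   3 | bbeddacdabcaecbacbd
   6 |  12 | bcaecbacbd
   7 |   1 | bcbbeddacdabcaecbacbd
   8 |  20 | bd
   9 |   4 | beddacdabcaecbacbd
  10 |  13 | caecbacbd
  11 |  16 | cbacbd
  12 |   2 | cbbeddacdabcaecbacbd
  13 |   0 | cbcbbeddacdabcaecbacbd
  14 |  19 | cbd
  15 |   9 | cdabcaecbacbd
  16 |  21 | d
  17 |  10 | dabcaecbacbd
  18 |   7 | dacdabcaecbacbd
  19 |   6 | ddacdabcaecbacbd
  20 |  15 | ecbacbd
  21 |   5 | eddacdabcaecbacbd

SA = [11, 18, 8, 14, 17, 3, 12, 1, 20, 4, 13, 16, 2, 0, 19, 9, 21, 10, 7, 6, 15, 5]
i: (SA[i-1],SA[i]) lcp shared
  1: (11,18) 1 'a'
  2: (18,8) 2 'ac'
  3: (8,14) 1 'a'
  4: (14,17) 0 ''
  5: (17,3) 1 'b'
  6: (3,12) 1 'b'
  7: (12,1) 2 'bc'
  8: (1,20) 1 'b'
  9: (20,4) 1 'b'
  10: (4,13) 0 ''
  11: (13,16) 1 'c'
  12: (16,2) 2 'cb'
  13: (2,0) 2 'cb'
  14: (0,19) 2 'cb'
  15: (19,9) 1 'c'
  16: (9,21) 0 ''
  17: (21,10) 1 'd'
  18: (10,7) 2 'da'
  19: (7,6) 1 'd'
  20: (6,15) 0 ''
  21: (15,5) 1 'e'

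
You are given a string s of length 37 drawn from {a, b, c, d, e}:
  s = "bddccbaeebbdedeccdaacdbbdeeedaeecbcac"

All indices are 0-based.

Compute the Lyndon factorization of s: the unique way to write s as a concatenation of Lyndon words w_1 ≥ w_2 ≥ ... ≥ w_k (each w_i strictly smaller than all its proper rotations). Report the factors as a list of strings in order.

emit factor 1: 'bddcc' (i=0, period=5)
emit factor 2: 'b' (i=5, period=1)
emit factor 3: 'aeebbdedeccd' (i=6, period=12)
emit factor 4: 'aacdbbdeeedaeecbcac' (i=18, period=19)

["bddcc", "b", "aeebbdedeccd", "aacdbbdeeedaeecbcac"]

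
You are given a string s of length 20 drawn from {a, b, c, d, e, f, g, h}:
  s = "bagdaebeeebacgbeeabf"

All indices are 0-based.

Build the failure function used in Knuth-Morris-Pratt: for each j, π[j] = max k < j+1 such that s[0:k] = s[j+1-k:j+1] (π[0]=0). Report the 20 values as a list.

π[0] = 0
j=1 s[j]='a': π[1]=0 (border '')
j=2 s[j]='g': π[2]=0 (border '')
j=3 s[j]='d': π[3]=0 (border '')
j=4 s[j]='a': π[4]=0 (border '')
j=5 s[j]='e': π[5]=0 (border '')
j=6 s[j]='b': π[6]=1 (border 'b')
j=7 s[j]='e': k: 1→0; π[7]=0 (border '')
j=8 s[j]='e': π[8]=0 (border '')
j=9 s[j]='e': π[9]=0 (border '')
j=10 s[j]='b': π[10]=1 (border 'b')
j=11 s[j]='a': π[11]=2 (border 'ba')
j=12 s[j]='c': k: 2→0; π[12]=0 (border '')
j=13 s[j]='g': π[13]=0 (border '')
j=14 s[j]='b': π[14]=1 (border 'b')
j=15 s[j]='e': k: 1→0; π[15]=0 (border '')
j=16 s[j]='e': π[16]=0 (border '')
j=17 s[j]='a': π[17]=0 (border '')
j=18 s[j]='b': π[18]=1 (border 'b')
j=19 s[j]='f': k: 1→0; π[19]=0 (border '')

[0, 0, 0, 0, 0, 0, 1, 0, 0, 0, 1, 2, 0, 0, 1, 0, 0, 0, 1, 0]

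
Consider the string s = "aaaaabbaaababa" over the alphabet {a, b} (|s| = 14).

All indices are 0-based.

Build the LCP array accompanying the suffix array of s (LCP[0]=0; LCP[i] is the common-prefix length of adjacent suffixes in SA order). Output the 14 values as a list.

sorted suffixes:
  #0 SA[0]=13  'a'
  #1 SA[1]=0  'aaaaabbaaababa'
  #2 SA[2]=1  'aaaabbaaababa'
  #3 SA[3]=7  'aaababa'
  #4 SA[4]=2  'aaabbaaababa'
  #5 SA[5]=8  'aababa'
  #6 SA[6]=3  'aabbaaababa'
  #7 SA[7]=11  'aba'
  #8 SA[8]=9  'ababa'
  #9 SA[9]=4  'abbaaababa'
  #10 SA[10]=12  'ba'
  #11 SA[11]=6  'baaababa'
  #12 SA[12]=10  'baba'
  #13 SA[13]=5  'bbaaababa'

SA = [13, 0, 1, 7, 2, 8, 3, 11, 9, 4, 12, 6, 10, 5]
[i] adj suffixes → lcp
  [1] 13/0 → 1 ('a')
  [2] 0/1 → 4 ('aaaa')
  [3] 1/7 → 3 ('aaa')
  [4] 7/2 → 4 ('aaab')
  [5] 2/8 → 2 ('aa')
  [6] 8/3 → 3 ('aab')
  [7] 3/11 → 1 ('a')
  [8] 11/9 → 3 ('aba')
  [9] 9/4 → 2 ('ab')
  [10] 4/12 → 0 ('')
  [11] 12/6 → 2 ('ba')
  [12] 6/10 → 2 ('ba')
  [13] 10/5 → 1 ('b')

[0, 1, 4, 3, 4, 2, 3, 1, 3, 2, 0, 2, 2, 1]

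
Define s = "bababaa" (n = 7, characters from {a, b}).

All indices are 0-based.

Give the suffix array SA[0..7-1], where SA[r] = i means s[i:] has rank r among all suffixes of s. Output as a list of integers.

[6, 5, 3, 1, 4, 2, 0]

rank→(start, suffix):
  0 → (6, 'a')
  1 → (5, 'aa')
  2 → (3, 'abaa')
  3 → (1, 'ababaa')
  4 → (4, 'baa')
  5 → (2, 'babaa')
  6 → (0, 'bababaa')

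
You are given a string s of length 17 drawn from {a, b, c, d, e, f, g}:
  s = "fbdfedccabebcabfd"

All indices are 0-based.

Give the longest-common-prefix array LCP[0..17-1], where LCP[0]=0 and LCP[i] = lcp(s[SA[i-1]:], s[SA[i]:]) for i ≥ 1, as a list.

rank→(start, suffix):
  0 → (8, 'abebcabfd')
  1 → (13, 'abfd')
  2 → (11, 'bcabfd')
  3 → (1, 'bdfedccabebcabfd')
  4 → (9, 'bebcabfd')
  5 → (14, 'bfd')
  6 → (7, 'cabebcabfd')
  7 → (12, 'cabfd')
  8 → (6, 'ccabebcabfd')
  9 → (16, 'd')
  10 → (5, 'dccabebcabfd')
  11 → (2, 'dfedccabebcabfd')
  12 → (10, 'ebcabfd')
  13 → (4, 'edccabebcabfd')
  14 → (0, 'fbdfedccabebcabfd')
  15 → (15, 'fd')
  16 → (3, 'fedccabebcabfd')

SA = [8, 13, 11, 1, 9, 14, 7, 12, 6, 16, 5, 2, 10, 4, 0, 15, 3]
[i] adj suffixes → lcp
  [1] 8/13 → 2 ('ab')
  [2] 13/11 → 0 ('')
  [3] 11/1 → 1 ('b')
  [4] 1/9 → 1 ('b')
  [5] 9/14 → 1 ('b')
  [6] 14/7 → 0 ('')
  [7] 7/12 → 3 ('cab')
  [8] 12/6 → 1 ('c')
  [9] 6/16 → 0 ('')
  [10] 16/5 → 1 ('d')
  [11] 5/2 → 1 ('d')
  [12] 2/10 → 0 ('')
  [13] 10/4 → 1 ('e')
  [14] 4/0 → 0 ('')
  [15] 0/15 → 1 ('f')
  [16] 15/3 → 1 ('f')

[0, 2, 0, 1, 1, 1, 0, 3, 1, 0, 1, 1, 0, 1, 0, 1, 1]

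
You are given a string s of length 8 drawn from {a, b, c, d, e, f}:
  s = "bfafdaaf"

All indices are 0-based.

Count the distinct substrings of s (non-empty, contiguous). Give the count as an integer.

31

sorted suffixes:
  #0 SA[0]=5  'aaf'
  #1 SA[1]=6  'af'
  #2 SA[2]=2  'afdaaf'
  #3 SA[3]=0  'bfafdaaf'
  #4 SA[4]=4  'daaf'
  #5 SA[5]=7  'f'
  #6 SA[6]=1  'fafdaaf'
  #7 SA[7]=3  'fdaaf'

SA = [5, 6, 2, 0, 4, 7, 1, 3]
i: (SA[i-1],SA[i]) lcp shared
  1: (5,6) 1 'a'
  2: (6,2) 2 'af'
  3: (2,0) 0 ''
  4: (0,4) 0 ''
  5: (4,7) 0 ''
  6: (7,1) 1 'f'
  7: (1,3) 1 'f'

n(n+1)/2 = 8·9/2 = 36
Σ LCP = 0 + 1 + 2 + 0 + 0 + 0 + 1 + 1 = 5
distinct = 36 − 5 = 31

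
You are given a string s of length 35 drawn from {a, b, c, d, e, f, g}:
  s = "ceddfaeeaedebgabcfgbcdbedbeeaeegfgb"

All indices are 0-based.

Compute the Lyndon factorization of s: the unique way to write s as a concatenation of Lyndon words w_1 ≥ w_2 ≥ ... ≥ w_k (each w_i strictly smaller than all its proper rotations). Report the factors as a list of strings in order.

emit factor 1: 'ceddf' (i=0, period=5)
emit factor 2: 'aee' (i=5, period=3)
emit factor 3: 'aedebg' (i=8, period=6)
emit factor 4: 'abcfgbcdbedbeeaeegfgb' (i=14, period=21)

["ceddf", "aee", "aedebg", "abcfgbcdbedbeeaeegfgb"]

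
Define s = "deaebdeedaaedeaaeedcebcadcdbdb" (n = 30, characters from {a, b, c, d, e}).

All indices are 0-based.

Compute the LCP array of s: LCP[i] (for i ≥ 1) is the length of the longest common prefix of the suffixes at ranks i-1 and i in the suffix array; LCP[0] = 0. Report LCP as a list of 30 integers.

rank→(start, suffix):
  0 → (9, 'aaedeaaeedcebcadcdbdb')
  1 → (14, 'aaeedcebcadcdbdb')
  2 → (23, 'adcdbdb')
  3 → (2, 'aebdeedaaedeaaeedcebcadcdbdb')
  4 → (10, 'aedeaaeedcebcadcdbdb')
  5 → (15, 'aeedcebcadcdbdb')
  6 → (29, 'b')
  7 → (21, 'bcadcdbdb')
  8 → (27, 'bdb')
  9 → (4, 'bdeedaaedeaaeedcebcadcdbdb')
  10 → (22, 'cadcdbdb')
  11 → (25, 'cdbdb')
  12 → (19, 'cebcadcdbdb')
  13 → (8, 'daaedeaaeedcebcadcdbdb')
  14 → (28, 'db')
  15 → (26, 'dbdb')
  16 → (24, 'dcdbdb')
  17 → (18, 'dcebcadcdbdb')
  18 → (12, 'deaaeedcebcadcdbdb')
  19 → (0, 'deaebdeedaaedeaaeedcebcadcdbdb')
  20 → (5, 'deedaaedeaaeedcebcadcdbdb')
  21 → (13, 'eaaeedcebcadcdbdb')
  22 → (1, 'eaebdeedaaedeaaeedcebcadcdbdb')
  23 → (20, 'ebcadcdbdb')
  24 → (3, 'ebdeedaaedeaaeedcebcadcdbdb')
  25 → (7, 'edaaedeaaeedcebcadcdbdb')
  26 → (17, 'edcebcadcdbdb')
  27 → (11, 'edeaaeedcebcadcdbdb')
  28 → (6, 'eedaaedeaaeedcebcadcdbdb')
  29 → (16, 'eedcebcadcdbdb')

SA = [9, 14, 23, 2, 10, 15, 29, 21, 27, 4, 22, 25, 19, 8, 28, 26, 24, 18, 12, 0, 5, 13, 1, 20, 3, 7, 17, 11, 6, 16]
i: (SA[i-1],SA[i]) lcp shared
  1: (9,14) 3 'aae'
  2: (14,23) 1 'a'
  3: (23,2) 1 'a'
  4: (2,10) 2 'ae'
  5: (10,15) 2 'ae'
  6: (15,29) 0 ''
  7: (29,21) 1 'b'
  8: (21,27) 1 'b'
  9: (27,4) 2 'bd'
  10: (4,22) 0 ''
  11: (22,25) 1 'c'
  12: (25,19) 1 'c'
  13: (19,8) 0 ''
  14: (8,28) 1 'd'
  15: (28,26) 2 'db'
  16: (26,24) 1 'd'
  17: (24,18) 2 'dc'
  18: (18,12) 1 'd'
  19: (12,0) 3 'dea'
  20: (0,5) 2 'de'
  21: (5,13) 0 ''
  22: (13,1) 2 'ea'
  23: (1,20) 1 'e'
  24: (20,3) 2 'eb'
  25: (3,7) 1 'e'
  26: (7,17) 2 'ed'
  27: (17,11) 2 'ed'
  28: (11,6) 1 'e'
  29: (6,16) 3 'eed'

[0, 3, 1, 1, 2, 2, 0, 1, 1, 2, 0, 1, 1, 0, 1, 2, 1, 2, 1, 3, 2, 0, 2, 1, 2, 1, 2, 2, 1, 3]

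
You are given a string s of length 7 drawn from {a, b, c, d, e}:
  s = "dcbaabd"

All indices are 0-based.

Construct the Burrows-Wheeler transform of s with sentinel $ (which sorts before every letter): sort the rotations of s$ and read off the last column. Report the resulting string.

dbacadb$

rank  rotation  last
    0  $dcbaabd  d
    1  aabd$dcb  b
    2  abd$dcba  a
    3  baabd$dc  c
    4  bd$dcbaa  a
    5  cbaabd$d  d
    6  d$dcbaab  b
    7  dcbaabd$  $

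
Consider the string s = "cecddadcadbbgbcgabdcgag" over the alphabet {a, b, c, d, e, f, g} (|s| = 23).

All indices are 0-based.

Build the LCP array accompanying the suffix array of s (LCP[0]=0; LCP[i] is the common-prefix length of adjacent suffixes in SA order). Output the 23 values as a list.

sorted suffixes:
  #0 SA[0]=16  'abdcgag'
  #1 SA[1]=8  'adbbgbcgabdcgag'
  #2 SA[2]=5  'adcadbbgbcgabdcgag'
  #3 SA[3]=21  'ag'
  #4 SA[4]=10  'bbgbcgabdcgag'
  #5 SA[5]=13  'bcgabdcgag'
  #6 SA[6]=17  'bdcgag'
  #7 SA[7]=11  'bgbcgabdcgag'
  #8 SA[8]=7  'cadbbgbcgabdcgag'
  #9 SA[9]=2  'cddadcadbbgbcgabdcgag'
  #10 SA[10]=0  'cecddadcadbbgbcgabdcgag'
  #11 SA[11]=14  'cgabdcgag'
  #12 SA[12]=19  'cgag'
  #13 SA[13]=4  'dadcadbbgbcgabdcgag'
  #14 SA[14]=9  'dbbgbcgabdcgag'
  #15 SA[15]=6  'dcadbbgbcgabdcgag'
  #16 SA[16]=18  'dcgag'
  #17 SA[17]=3  'ddadcadbbgbcgabdcgag'
  #18 SA[18]=1  'ecddadcadbbgbcgabdcgag'
  #19 SA[19]=22  'g'
  #20 SA[20]=15  'gabdcgag'
  #21 SA[21]=20  'gag'
  #22 SA[22]=12  'gbcgabdcgag'

SA = [16, 8, 5, 21, 10, 13, 17, 11, 7, 2, 0, 14, 19, 4, 9, 6, 18, 3, 1, 22, 15, 20, 12]
i: (SA[i-1],SA[i]) lcp shared
  1: (16,8) 1 'a'
  2: (8,5) 2 'ad'
  3: (5,21) 1 'a'
  4: (21,10) 0 ''
  5: (10,13) 1 'b'
  6: (13,17) 1 'b'
  7: (17,11) 1 'b'
  8: (11,7) 0 ''
  9: (7,2) 1 'c'
  10: (2,0) 1 'c'
  11: (0,14) 1 'c'
  12: (14,19) 3 'cga'
  13: (19,4) 0 ''
  14: (4,9) 1 'd'
  15: (9,6) 1 'd'
  16: (6,18) 2 'dc'
  17: (18,3) 1 'd'
  18: (3,1) 0 ''
  19: (1,22) 0 ''
  20: (22,15) 1 'g'
  21: (15,20) 2 'ga'
  22: (20,12) 1 'g'

[0, 1, 2, 1, 0, 1, 1, 1, 0, 1, 1, 1, 3, 0, 1, 1, 2, 1, 0, 0, 1, 2, 1]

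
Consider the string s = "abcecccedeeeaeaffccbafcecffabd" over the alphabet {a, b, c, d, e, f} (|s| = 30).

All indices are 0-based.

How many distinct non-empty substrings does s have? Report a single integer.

rank→(start, suffix):
  0 → (0, 'abcecccedeeeaeaffccbafcecffabd')
  1 → (27, 'abd')
  2 → (12, 'aeaffccbafcecffabd')
  3 → (20, 'afcecffabd')
  4 → (14, 'affccbafcecffabd')
  5 → (19, 'bafcecffabd')
  6 → (1, 'bcecccedeeeaeaffccbafcecffabd')
  7 → (28, 'bd')
  8 → (18, 'cbafcecffabd')
  9 → (17, 'ccbafcecffabd')
  10 → (4, 'cccedeeeaeaffccbafcecffabd')
  11 → (5, 'ccedeeeaeaffccbafcecffabd')
  12 → (2, 'cecccedeeeaeaffccbafcecffabd')
  13 → (22, 'cecffabd')
  14 → (6, 'cedeeeaeaffccbafcecffabd')
  15 → (24, 'cffabd')
  16 → (29, 'd')
  17 → (8, 'deeeaeaffccbafcecffabd')
  18 → (11, 'eaeaffccbafcecffabd')
  19 → (13, 'eaffccbafcecffabd')
  20 → (3, 'ecccedeeeaeaffccbafcecffabd')
  21 → (23, 'ecffabd')
  22 → (7, 'edeeeaeaffccbafcecffabd')
  23 → (10, 'eeaeaffccbafcecffabd')
  24 → (9, 'eeeaeaffccbafcecffabd')
  25 → (26, 'fabd')
  26 → (16, 'fccbafcecffabd')
  27 → (21, 'fcecffabd')
  28 → (25, 'ffabd')
  29 → (15, 'ffccbafcecffabd')

SA = [0, 27, 12, 20, 14, 19, 1, 28, 18, 17, 4, 5, 2, 22, 6, 24, 29, 8, 11, 13, 3, 23, 7, 10, 9, 26, 16, 21, 25, 15]
i: (SA[i-1],SA[i]) lcp shared
  1: (0,27) 2 'ab'
  2: (27,12) 1 'a'
  3: (12,20) 1 'a'
  4: (20,14) 2 'af'
  5: (14,19) 0 ''
  6: (19,1) 1 'b'
  7: (1,28) 1 'b'
  8: (28,18) 0 ''
  9: (18,17) 1 'c'
  10: (17,4) 2 'cc'
  11: (4,5) 2 'cc'
  12: (5,2) 1 'c'
  13: (2,22) 3 'cec'
  14: (22,6) 2 'ce'
  15: (6,24) 1 'c'
  16: (24,29) 0 ''
  17: (29,8) 1 'd'
  18: (8,11) 0 ''
  19: (11,13) 2 'ea'
  20: (13,3) 1 'e'
  21: (3,23) 2 'ec'
  22: (23,7) 1 'e'
  23: (7,10) 1 'e'
  24: (10,9) 2 'ee'
  25: (9,26) 0 ''
  26: (26,16) 1 'f'
  27: (16,21) 2 'fc'
  28: (21,25) 1 'f'
  29: (25,15) 2 'ff'

n(n+1)/2 = 30·31/2 = 465
Σ LCP = 0 + 2 + 1 + 1 + 2 + 0 + 1 + 1 + 0 + 1 + 2 + 2 + 1 + 3 + 2 + 1 + 0 + 1 + 0 + 2 + 1 + 2 + 1 + 1 + 2 + 0 + 1 + 2 + 1 + 2 = 36
distinct = 465 − 36 = 429

429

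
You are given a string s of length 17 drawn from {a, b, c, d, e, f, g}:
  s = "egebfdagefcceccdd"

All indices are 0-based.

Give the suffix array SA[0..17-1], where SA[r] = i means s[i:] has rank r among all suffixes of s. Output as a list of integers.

sorted suffixes:
  #0 SA[0]=6  'agefcceccdd'
  #1 SA[1]=3  'bfdagefcceccdd'
  #2 SA[2]=13  'ccdd'
  #3 SA[3]=10  'cceccdd'
  #4 SA[4]=14  'cdd'
  #5 SA[5]=11  'ceccdd'
  #6 SA[6]=16  'd'
  #7 SA[7]=5  'dagefcceccdd'
  #8 SA[8]=15  'dd'
  #9 SA[9]=2  'ebfdagefcceccdd'
  #10 SA[10]=12  'eccdd'
  #11 SA[11]=8  'efcceccdd'
  #12 SA[12]=0  'egebfdagefcceccdd'
  #13 SA[13]=9  'fcceccdd'
  #14 SA[14]=4  'fdagefcceccdd'
  #15 SA[15]=1  'gebfdagefcceccdd'
  #16 SA[16]=7  'gefcceccdd'

[6, 3, 13, 10, 14, 11, 16, 5, 15, 2, 12, 8, 0, 9, 4, 1, 7]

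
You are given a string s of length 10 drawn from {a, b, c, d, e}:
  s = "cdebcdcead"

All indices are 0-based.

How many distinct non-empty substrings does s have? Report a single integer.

49

sorted suffixes:
  #0 SA[0]=8  'ad'
  #1 SA[1]=3  'bcdcead'
  #2 SA[2]=4  'cdcead'
  #3 SA[3]=0  'cdebcdcead'
  #4 SA[4]=6  'cead'
  #5 SA[5]=9  'd'
  #6 SA[6]=5  'dcead'
  #7 SA[7]=1  'debcdcead'
  #8 SA[8]=7  'ead'
  #9 SA[9]=2  'ebcdcead'

SA = [8, 3, 4, 0, 6, 9, 5, 1, 7, 2]
rank  pair      lcp
   1  s[8:],s[3:]  0  ''
   2  s[3:],s[4:]  0  ''
   3  s[4:],s[0:]  2  'cd'
   4  s[0:],s[6:]  1  'c'
   5  s[6:],s[9:]  0  ''
   6  s[9:],s[5:]  1  'd'
   7  s[5:],s[1:]  1  'd'
   8  s[1:],s[7:]  0  ''
   9  s[7:],s[2:]  1  'e'

n(n+1)/2 = 10·11/2 = 55
Σ LCP = 0 + 0 + 0 + 2 + 1 + 0 + 1 + 1 + 0 + 1 = 6
distinct = 55 − 6 = 49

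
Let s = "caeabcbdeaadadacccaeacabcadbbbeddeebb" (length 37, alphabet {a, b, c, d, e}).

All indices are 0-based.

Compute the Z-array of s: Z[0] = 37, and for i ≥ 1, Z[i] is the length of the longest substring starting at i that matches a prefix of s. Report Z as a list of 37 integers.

[37, 0, 0, 0, 0, 1, 0, 0, 0, 0, 0, 0, 0, 0, 0, 1, 1, 4, 0, 0, 0, 2, 0, 0, 2, 0, 0, 0, 0, 0, 0, 0, 0, 0, 0, 0, 0]

Z[0]=37
i=1: i≥r, start 0; Z[1]=0
i=2: i≥r, start 0; Z[2]=0
i=3: i≥r, start 0; Z[3]=0
i=4: i≥r, start 0; Z[4]=0
i=5: i≥r, start 0; Z[5]=1 extend→box=[5,6)
i=6: i≥r, start 0; Z[6]=0
i=7: i≥r, start 0; Z[7]=0
i=8: i≥r, start 0; Z[8]=0
i=9: i≥r, start 0; Z[9]=0
i=10: i≥r, start 0; Z[10]=0
i=11: i≥r, start 0; Z[11]=0
i=12: i≥r, start 0; Z[12]=0
i=13: i≥r, start 0; Z[13]=0
i=14: i≥r, start 0; Z[14]=0
i=15: i≥r, start 0; Z[15]=1 extend→box=[15,16)
i=16: i≥r, start 0; Z[16]=1 extend→box=[16,17)
i=17: i≥r, start 0; Z[17]=4 extend→box=[17,21)
i=18: min(r-i=3, Z[1]=0)=0; Z[18]=0
i=19: min(r-i=2, Z[2]=0)=0; Z[19]=0
i=20: min(r-i=1, Z[3]=0)=0; Z[20]=0
i=21: i≥r, start 0; Z[21]=2 extend→box=[21,23)
i=22: min(r-i=1, Z[1]=0)=0; Z[22]=0
i=23: i≥r, start 0; Z[23]=0
i=24: i≥r, start 0; Z[24]=2 extend→box=[24,26)
i=25: min(r-i=1, Z[1]=0)=0; Z[25]=0
i=26: i≥r, start 0; Z[26]=0
i=27: i≥r, start 0; Z[27]=0
i=28: i≥r, start 0; Z[28]=0
i=29: i≥r, start 0; Z[29]=0
i=30: i≥r, start 0; Z[30]=0
i=31: i≥r, start 0; Z[31]=0
i=32: i≥r, start 0; Z[32]=0
i=33: i≥r, start 0; Z[33]=0
i=34: i≥r, start 0; Z[34]=0
i=35: i≥r, start 0; Z[35]=0
i=36: i≥r, start 0; Z[36]=0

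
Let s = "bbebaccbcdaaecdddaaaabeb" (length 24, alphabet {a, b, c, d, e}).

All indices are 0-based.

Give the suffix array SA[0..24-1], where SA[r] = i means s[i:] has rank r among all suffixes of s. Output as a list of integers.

rank→(start, suffix):
  0 → (17, 'aaaabeb')
  1 → (18, 'aaabeb')
  2 → (19, 'aabeb')
  3 → (10, 'aaecdddaaaabeb')
  4 → (20, 'abeb')
  5 → (4, 'accbcdaaecdddaaaabeb')
  6 → (11, 'aecdddaaaabeb')
  7 → (23, 'b')
  8 → (3, 'baccbcdaaecdddaaaabeb')
  9 → (0, 'bbebaccbcdaaecdddaaaabeb')
  10 → (7, 'bcdaaecdddaaaabeb')
  11 → (21, 'beb')
  12 → (1, 'bebaccbcdaaecdddaaaabeb')
  13 → (6, 'cbcdaaecdddaaaabeb')
  14 → (5, 'ccbcdaaecdddaaaabeb')
  15 → (8, 'cdaaecdddaaaabeb')
  16 → (13, 'cdddaaaabeb')
  17 → (16, 'daaaabeb')
  18 → (9, 'daaecdddaaaabeb')
  19 → (15, 'ddaaaabeb')
  20 → (14, 'dddaaaabeb')
  21 → (22, 'eb')
  22 → (2, 'ebaccbcdaaecdddaaaabeb')
  23 → (12, 'ecdddaaaabeb')

[17, 18, 19, 10, 20, 4, 11, 23, 3, 0, 7, 21, 1, 6, 5, 8, 13, 16, 9, 15, 14, 22, 2, 12]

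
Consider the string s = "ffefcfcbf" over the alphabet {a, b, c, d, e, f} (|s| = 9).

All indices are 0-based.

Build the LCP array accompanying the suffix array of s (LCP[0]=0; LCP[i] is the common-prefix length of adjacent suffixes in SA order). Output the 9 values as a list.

[0, 0, 1, 0, 0, 1, 2, 1, 1]

rank→(start, suffix):
  0 → (7, 'bf')
  1 → (6, 'cbf')
  2 → (4, 'cfcbf')
  3 → (2, 'efcfcbf')
  4 → (8, 'f')
  5 → (5, 'fcbf')
  6 → (3, 'fcfcbf')
  7 → (1, 'fefcfcbf')
  8 → (0, 'ffefcfcbf')

SA = [7, 6, 4, 2, 8, 5, 3, 1, 0]
[i] adj suffixes → lcp
  [1] 7/6 → 0 ('')
  [2] 6/4 → 1 ('c')
  [3] 4/2 → 0 ('')
  [4] 2/8 → 0 ('')
  [5] 8/5 → 1 ('f')
  [6] 5/3 → 2 ('fc')
  [7] 3/1 → 1 ('f')
  [8] 1/0 → 1 ('f')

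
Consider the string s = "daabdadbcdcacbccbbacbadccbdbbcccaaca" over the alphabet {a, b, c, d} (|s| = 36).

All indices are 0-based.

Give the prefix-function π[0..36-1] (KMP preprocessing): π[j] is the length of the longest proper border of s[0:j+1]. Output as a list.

[0, 0, 0, 0, 1, 2, 1, 0, 0, 1, 0, 0, 0, 0, 0, 0, 0, 0, 0, 0, 0, 0, 1, 0, 0, 0, 1, 0, 0, 0, 0, 0, 0, 0, 0, 0]

π[0] = 0
j=1 s[j]='a': π[1]=0 (border '')
j=2 s[j]='a': π[2]=0 (border '')
j=3 s[j]='b': π[3]=0 (border '')
j=4 s[j]='d': π[4]=1 (border 'd')
j=5 s[j]='a': π[5]=2 (border 'da')
j=6 s[j]='d': k: 2→0; π[6]=1 (border 'd')
j=7 s[j]='b': k: 1→0; π[7]=0 (border '')
j=8 s[j]='c': π[8]=0 (border '')
j=9 s[j]='d': π[9]=1 (border 'd')
j=10 s[j]='c': k: 1→0; π[10]=0 (border '')
j=11 s[j]='a': π[11]=0 (border '')
j=12 s[j]='c': π[12]=0 (border '')
j=13 s[j]='b': π[13]=0 (border '')
j=14 s[j]='c': π[14]=0 (border '')
j=15 s[j]='c': π[15]=0 (border '')
j=16 s[j]='b': π[16]=0 (border '')
j=17 s[j]='b': π[17]=0 (border '')
j=18 s[j]='a': π[18]=0 (border '')
j=19 s[j]='c': π[19]=0 (border '')
j=20 s[j]='b': π[20]=0 (border '')
j=21 s[j]='a': π[21]=0 (border '')
j=22 s[j]='d': π[22]=1 (border 'd')
j=23 s[j]='c': k: 1→0; π[23]=0 (border '')
j=24 s[j]='c': π[24]=0 (border '')
j=25 s[j]='b': π[25]=0 (border '')
j=26 s[j]='d': π[26]=1 (border 'd')
j=27 s[j]='b': k: 1→0; π[27]=0 (border '')
j=28 s[j]='b': π[28]=0 (border '')
j=29 s[j]='c': π[29]=0 (border '')
j=30 s[j]='c': π[30]=0 (border '')
j=31 s[j]='c': π[31]=0 (border '')
j=32 s[j]='a': π[32]=0 (border '')
j=33 s[j]='a': π[33]=0 (border '')
j=34 s[j]='c': π[34]=0 (border '')
j=35 s[j]='a': π[35]=0 (border '')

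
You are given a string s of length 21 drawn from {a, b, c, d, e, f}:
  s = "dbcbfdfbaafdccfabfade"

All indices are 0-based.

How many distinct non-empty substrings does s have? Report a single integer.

rank | idx | suffix
   0 |   8 | aafdccfabfade
   1 |  15 | abfade
   2 |  18 | ade
   3 |   9 | afdccfabfade
   4 |   7 | baafdccfabfade
   5 |   1 | bcbfdfbaafdccfabfade
   6 |  16 | bfade
   7 |   3 | bfdfbaafdccfabfade
   8 |   2 | cbfdfbaafdccfabfade
   9 |  12 | ccfabfade
  10 |  13 | cfabfade
  11 |   0 | dbcbfdfbaafdccfabfade
  12 |  11 | dccfabfade
  13 |  19 | de
  14 |   5 | dfbaafdccfabfade
  15 |  20 | e
  16 |  14 | fabfade
  17 |  17 | fade
  18 |   6 | fbaafdccfabfade
  19 |  10 | fdccfabfade
  20 |   4 | fdfbaafdccfabfade

SA = [8, 15, 18, 9, 7, 1, 16, 3, 2, 12, 13, 0, 11, 19, 5, 20, 14, 17, 6, 10, 4]
[i] adj suffixes → lcp
  [1] 8/15 → 1 ('a')
  [2] 15/18 → 1 ('a')
  [3] 18/9 → 1 ('a')
  [4] 9/7 → 0 ('')
  [5] 7/1 → 1 ('b')
  [6] 1/16 → 1 ('b')
  [7] 16/3 → 2 ('bf')
  [8] 3/2 → 0 ('')
  [9] 2/12 → 1 ('c')
  [10] 12/13 → 1 ('c')
  [11] 13/0 → 0 ('')
  [12] 0/11 → 1 ('d')
  [13] 11/19 → 1 ('d')
  [14] 19/5 → 1 ('d')
  [15] 5/20 → 0 ('')
  [16] 20/14 → 0 ('')
  [17] 14/17 → 2 ('fa')
  [18] 17/6 → 1 ('f')
  [19] 6/10 → 1 ('f')
  [20] 10/4 → 2 ('fd')

n(n+1)/2 = 21·22/2 = 231
Σ LCP = 0 + 1 + 1 + 1 + 0 + 1 + 1 + 2 + 0 + 1 + 1 + 0 + 1 + 1 + 1 + 0 + 0 + 2 + 1 + 1 + 2 = 18
distinct = 231 − 18 = 213

213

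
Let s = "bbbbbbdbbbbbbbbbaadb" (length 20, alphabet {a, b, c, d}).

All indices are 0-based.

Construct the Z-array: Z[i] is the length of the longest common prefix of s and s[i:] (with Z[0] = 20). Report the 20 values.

[20, 5, 4, 3, 2, 1, 0, 6, 6, 6, 6, 5, 4, 3, 2, 1, 0, 0, 0, 1]

Z[0]=20
i=1: i≥r, start 0; Z[1]=5 extend→box=[1,6)
i=2: min(r-i=4, Z[1]=5)=4; Z[2]=4
i=3: min(r-i=3, Z[2]=4)=3; Z[3]=3
i=4: min(r-i=2, Z[3]=3)=2; Z[4]=2
i=5: min(r-i=1, Z[4]=2)=1; Z[5]=1
i=6: i≥r, start 0; Z[6]=0
i=7: i≥r, start 0; Z[7]=6 extend→box=[7,13)
i=8: min(r-i=5, Z[1]=5)=5; Z[8]=6 extend→box=[8,14)
i=9: min(r-i=5, Z[1]=5)=5; Z[9]=6 extend→box=[9,15)
i=10: min(r-i=5, Z[1]=5)=5; Z[10]=6 extend→box=[10,16)
i=11: min(r-i=5, Z[1]=5)=5; Z[11]=5
i=12: min(r-i=4, Z[2]=4)=4; Z[12]=4
i=13: min(r-i=3, Z[3]=3)=3; Z[13]=3
i=14: min(r-i=2, Z[4]=2)=2; Z[14]=2
i=15: min(r-i=1, Z[5]=1)=1; Z[15]=1
i=16: i≥r, start 0; Z[16]=0
i=17: i≥r, start 0; Z[17]=0
i=18: i≥r, start 0; Z[18]=0
i=19: i≥r, start 0; Z[19]=1 extend→box=[19,20)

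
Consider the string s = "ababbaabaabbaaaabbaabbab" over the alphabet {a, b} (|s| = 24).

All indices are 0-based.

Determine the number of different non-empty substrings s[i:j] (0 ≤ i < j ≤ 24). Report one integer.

rank→(start, suffix):
  0 → (12, 'aaaabbaabbab')
  1 → (13, 'aaabbaabbab')
  2 → (5, 'aabaabbaaaabbaabbab')
  3 → (8, 'aabbaaaabbaabbab')
  4 → (14, 'aabbaabbab')
  5 → (18, 'aabbab')
  6 → (22, 'ab')
  7 → (6, 'abaabbaaaabbaabbab')
  8 → (0, 'ababbaabaabbaaaabbaabbab')
  9 → (9, 'abbaaaabbaabbab')
  10 → (2, 'abbaabaabbaaaabbaabbab')
  11 → (15, 'abbaabbab')
  12 → (19, 'abbab')
  13 → (23, 'b')
  14 → (11, 'baaaabbaabbab')
  15 → (4, 'baabaabbaaaabbaabbab')
  16 → (7, 'baabbaaaabbaabbab')
  17 → (17, 'baabbab')
  18 → (21, 'bab')
  19 → (1, 'babbaabaabbaaaabbaabbab')
  20 → (10, 'bbaaaabbaabbab')
  21 → (3, 'bbaabaabbaaaabbaabbab')
  22 → (16, 'bbaabbab')
  23 → (20, 'bbab')

SA = [12, 13, 5, 8, 14, 18, 22, 6, 0, 9, 2, 15, 19, 23, 11, 4, 7, 17, 21, 1, 10, 3, 16, 20]
rank  pair      lcp
   1  s[12:],s[13:]  3  'aaa'
   2  s[13:],s[5:]  2  'aa'
   3  s[5:],s[8:]  3  'aab'
   4  s[8:],s[14:]  6  'aabbaa'
   5  s[14:],s[18:]  5  'aabba'
   6  s[18:],s[22:]  1  'a'
   7  s[22:],s[6:]  2  'ab'
   8  s[6:],s[0:]  3  'aba'
   9  s[0:],s[9:]  2  'ab'
  10  s[9:],s[2:]  5  'abbaa'
  11  s[2:],s[15:]  6  'abbaab'
  12  s[15:],s[19:]  4  'abba'
  13  s[19:],s[23:]  0  ''
  14  s[23:],s[11:]  1  'b'
  15  s[11:],s[4:]  3  'baa'
  16  s[4:],s[7:]  4  'baab'
  17  s[7:],s[17:]  6  'baabba'
  18  s[17:],s[21:]  2  'ba'
  19  s[21:],s[1:]  3  'bab'
  20  s[1:],s[10:]  1  'b'
  21  s[10:],s[3:]  4  'bbaa'
  22  s[3:],s[16:]  5  'bbaab'
  23  s[16:],s[20:]  3  'bba'

n(n+1)/2 = 24·25/2 = 300
Σ LCP = 0 + 3 + 2 + 3 + 6 + 5 + 1 + 2 + 3 + 2 + 5 + 6 + 4 + 0 + 1 + 3 + 4 + 6 + 2 + 3 + 1 + 4 + 5 + 3 = 74
distinct = 300 − 74 = 226

226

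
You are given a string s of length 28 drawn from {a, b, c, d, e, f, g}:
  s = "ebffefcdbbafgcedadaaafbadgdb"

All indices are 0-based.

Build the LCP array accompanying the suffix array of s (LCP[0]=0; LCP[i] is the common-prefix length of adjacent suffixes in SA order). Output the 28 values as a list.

rank→(start, suffix):
  0 → (18, 'aaafbadgdb')
  1 → (19, 'aafbadgdb')
  2 → (16, 'adaaafbadgdb')
  3 → (23, 'adgdb')
  4 → (20, 'afbadgdb')
  5 → (10, 'afgcedadaaafbadgdb')
  6 → (27, 'b')
  7 → (22, 'badgdb')
  8 → (9, 'bafgcedadaaafbadgdb')
  9 → (8, 'bbafgcedadaaafbadgdb')
  10 → (1, 'bffefcdbbafgcedadaaafbadgdb')
  11 → (6, 'cdbbafgcedadaaafbadgdb')
  12 → (13, 'cedadaaafbadgdb')
  13 → (17, 'daaafbadgdb')
  14 → (15, 'dadaaafbadgdb')
  15 → (26, 'db')
  16 → (7, 'dbbafgcedadaaafbadgdb')
  17 → (24, 'dgdb')
  18 → (0, 'ebffefcdbbafgcedadaaafbadgdb')
  19 → (14, 'edadaaafbadgdb')
  20 → (4, 'efcdbbafgcedadaaafbadgdb')
  21 → (21, 'fbadgdb')
  22 → (5, 'fcdbbafgcedadaaafbadgdb')
  23 → (3, 'fefcdbbafgcedadaaafbadgdb')
  24 → (2, 'ffefcdbbafgcedadaaafbadgdb')
  25 → (11, 'fgcedadaaafbadgdb')
  26 → (12, 'gcedadaaafbadgdb')
  27 → (25, 'gdb')

SA = [18, 19, 16, 23, 20, 10, 27, 22, 9, 8, 1, 6, 13, 17, 15, 26, 7, 24, 0, 14, 4, 21, 5, 3, 2, 11, 12, 25]
i: (SA[i-1],SA[i]) lcp shared
  1: (18,19) 2 'aa'
  2: (19,16) 1 'a'
  3: (16,23) 2 'ad'
  4: (23,20) 1 'a'
  5: (20,10) 2 'af'
  6: (10,27) 0 ''
  7: (27,22) 1 'b'
  8: (22,9) 2 'ba'
  9: (9,8) 1 'b'
  10: (8,1) 1 'b'
  11: (1,6) 0 ''
  12: (6,13) 1 'c'
  13: (13,17) 0 ''
  14: (17,15) 2 'da'
  15: (15,26) 1 'd'
  16: (26,7) 2 'db'
  17: (7,24) 1 'd'
  18: (24,0) 0 ''
  19: (0,14) 1 'e'
  20: (14,4) 1 'e'
  21: (4,21) 0 ''
  22: (21,5) 1 'f'
  23: (5,3) 1 'f'
  24: (3,2) 1 'f'
  25: (2,11) 1 'f'
  26: (11,12) 0 ''
  27: (12,25) 1 'g'

[0, 2, 1, 2, 1, 2, 0, 1, 2, 1, 1, 0, 1, 0, 2, 1, 2, 1, 0, 1, 1, 0, 1, 1, 1, 1, 0, 1]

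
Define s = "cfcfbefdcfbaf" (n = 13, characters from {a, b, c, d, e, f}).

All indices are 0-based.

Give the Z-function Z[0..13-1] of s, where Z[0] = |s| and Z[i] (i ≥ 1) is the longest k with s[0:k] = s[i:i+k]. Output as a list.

Z[0]=13
i=1: outside box; Z[1]=0
i=2: outside box; Z[2]=2 scan→box=[2,4)
i=3: min(r-i=1, Z[1]=0)=0; Z[3]=0
i=4: outside box; Z[4]=0
i=5: outside box; Z[5]=0
i=6: outside box; Z[6]=0
i=7: outside box; Z[7]=0
i=8: outside box; Z[8]=2 scan→box=[8,10)
i=9: min(r-i=1, Z[1]=0)=0; Z[9]=0
i=10: outside box; Z[10]=0
i=11: outside box; Z[11]=0
i=12: outside box; Z[12]=0

[13, 0, 2, 0, 0, 0, 0, 0, 2, 0, 0, 0, 0]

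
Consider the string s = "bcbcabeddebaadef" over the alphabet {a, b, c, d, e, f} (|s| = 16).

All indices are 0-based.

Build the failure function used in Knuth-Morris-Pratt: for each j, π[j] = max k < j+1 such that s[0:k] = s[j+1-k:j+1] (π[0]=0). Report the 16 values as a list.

[0, 0, 1, 2, 0, 1, 0, 0, 0, 0, 1, 0, 0, 0, 0, 0]

π[0] = 0
j=1 s[j]='c': π[1]=0 (border '')
j=2 s[j]='b': π[2]=1 (border 'b')
j=3 s[j]='c': π[3]=2 (border 'bc')
j=4 s[j]='a': k: 2→0; π[4]=0 (border '')
j=5 s[j]='b': π[5]=1 (border 'b')
j=6 s[j]='e': k: 1→0; π[6]=0 (border '')
j=7 s[j]='d': π[7]=0 (border '')
j=8 s[j]='d': π[8]=0 (border '')
j=9 s[j]='e': π[9]=0 (border '')
j=10 s[j]='b': π[10]=1 (border 'b')
j=11 s[j]='a': k: 1→0; π[11]=0 (border '')
j=12 s[j]='a': π[12]=0 (border '')
j=13 s[j]='d': π[13]=0 (border '')
j=14 s[j]='e': π[14]=0 (border '')
j=15 s[j]='f': π[15]=0 (border '')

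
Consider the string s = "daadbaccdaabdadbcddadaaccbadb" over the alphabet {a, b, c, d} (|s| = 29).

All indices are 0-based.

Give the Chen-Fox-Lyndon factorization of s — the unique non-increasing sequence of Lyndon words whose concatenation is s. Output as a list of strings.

emit factor 1: 'd' (i=0, period=1)
emit factor 2: 'aadbaccd' (i=1, period=8)
emit factor 3: 'aabdadbcddadaaccbadb' (i=9, period=20)

["d", "aadbaccd", "aabdadbcddadaaccbadb"]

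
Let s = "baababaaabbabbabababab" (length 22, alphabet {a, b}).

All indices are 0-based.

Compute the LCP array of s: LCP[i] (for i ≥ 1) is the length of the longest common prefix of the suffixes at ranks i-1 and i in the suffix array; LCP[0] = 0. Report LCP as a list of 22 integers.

[0, 2, 3, 1, 2, 3, 4, 5, 6, 2, 5, 0, 1, 3, 2, 3, 4, 5, 7, 3, 1, 4]

rank→(start, suffix):
  0 → (6, 'aaabbabbabababab')
  1 → (1, 'aababaaabbabbabababab')
  2 → (7, 'aabbabbabababab')
  3 → (20, 'ab')
  4 → (4, 'abaaabbabbabababab')
  5 → (18, 'abab')
  6 → (2, 'ababaaabbabbabababab')
  7 → (16, 'ababab')
  8 → (14, 'abababab')
  9 → (11, 'abbabababab')
  10 → (8, 'abbabbabababab')
  11 → (21, 'b')
  12 → (5, 'baaabbabbabababab')
  13 → (0, 'baababaaabbabbabababab')
  14 → (19, 'bab')
  15 → (3, 'babaaabbabbabababab')
  16 → (17, 'babab')
  17 → (15, 'bababab')
  18 → (13, 'babababab')
  19 → (10, 'babbabababab')
  20 → (12, 'bbabababab')
  21 → (9, 'bbabbabababab')

SA = [6, 1, 7, 20, 4, 18, 2, 16, 14, 11, 8, 21, 5, 0, 19, 3, 17, 15, 13, 10, 12, 9]
[i] adj suffixes → lcp
  [1] 6/1 → 2 ('aa')
  [2] 1/7 → 3 ('aab')
  [3] 7/20 → 1 ('a')
  [4] 20/4 → 2 ('ab')
  [5] 4/18 → 3 ('aba')
  [6] 18/2 → 4 ('abab')
  [7] 2/16 → 5 ('ababa')
  [8] 16/14 → 6 ('ababab')
  [9] 14/11 → 2 ('ab')
  [10] 11/8 → 5 ('abbab')
  [11] 8/21 → 0 ('')
  [12] 21/5 → 1 ('b')
  [13] 5/0 → 3 ('baa')
  [14] 0/19 → 2 ('ba')
  [15] 19/3 → 3 ('bab')
  [16] 3/17 → 4 ('baba')
  [17] 17/15 → 5 ('babab')
  [18] 15/13 → 7 ('bababab')
  [19] 13/10 → 3 ('bab')
  [20] 10/12 → 1 ('b')
  [21] 12/9 → 4 ('bbab')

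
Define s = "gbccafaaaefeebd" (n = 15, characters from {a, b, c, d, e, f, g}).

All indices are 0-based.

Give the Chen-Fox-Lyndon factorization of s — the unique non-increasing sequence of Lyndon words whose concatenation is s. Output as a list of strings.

["g", "bcc", "af", "aaaefeebd"]

emit factor 1: 'g' (i=0, period=1)
emit factor 2: 'bcc' (i=1, period=3)
emit factor 3: 'af' (i=4, period=2)
emit factor 4: 'aaaefeebd' (i=6, period=9)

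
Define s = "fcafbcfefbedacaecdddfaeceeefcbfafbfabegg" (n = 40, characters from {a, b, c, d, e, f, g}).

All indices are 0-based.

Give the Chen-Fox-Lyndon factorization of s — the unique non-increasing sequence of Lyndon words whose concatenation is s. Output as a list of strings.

["f", "c", "afbcfefbed", "acaecdddfaeceeefcbfafbf", "abegg"]

emit factor 1: 'f' (i=0, period=1)
emit factor 2: 'c' (i=1, period=1)
emit factor 3: 'afbcfefbed' (i=2, period=10)
emit factor 4: 'acaecdddfaeceeefcbfafbf' (i=12, period=23)
emit factor 5: 'abegg' (i=35, period=5)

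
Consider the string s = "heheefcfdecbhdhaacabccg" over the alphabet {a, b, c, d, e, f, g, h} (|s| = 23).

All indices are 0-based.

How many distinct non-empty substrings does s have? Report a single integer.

sorted suffixes:
  #0 SA[0]=15  'aacabccg'
  #1 SA[1]=18  'abccg'
  #2 SA[2]=16  'acabccg'
  #3 SA[3]=19  'bccg'
  #4 SA[4]=11  'bhdhaacabccg'
  #5 SA[5]=17  'cabccg'
  #6 SA[6]=10  'cbhdhaacabccg'
  #7 SA[7]=20  'ccg'
  #8 SA[8]=6  'cfdecbhdhaacabccg'
  #9 SA[9]=21  'cg'
  #10 SA[10]=8  'decbhdhaacabccg'
  #11 SA[11]=13  'dhaacabccg'
  #12 SA[12]=9  'ecbhdhaacabccg'
  #13 SA[13]=3  'eefcfdecbhdhaacabccg'
  #14 SA[14]=4  'efcfdecbhdhaacabccg'
  #15 SA[15]=1  'eheefcfdecbhdhaacabccg'
  #16 SA[16]=5  'fcfdecbhdhaacabccg'
  #17 SA[17]=7  'fdecbhdhaacabccg'
  #18 SA[18]=22  'g'
  #19 SA[19]=14  'haacabccg'
  #20 SA[20]=12  'hdhaacabccg'
  #21 SA[21]=2  'heefcfdecbhdhaacabccg'
  #22 SA[22]=0  'heheefcfdecbhdhaacabccg'

SA = [15, 18, 16, 19, 11, 17, 10, 20, 6, 21, 8, 13, 9, 3, 4, 1, 5, 7, 22, 14, 12, 2, 0]
i: (SA[i-1],SA[i]) lcp shared
  1: (15,18) 1 'a'
  2: (18,16) 1 'a'
  3: (16,19) 0 ''
  4: (19,11) 1 'b'
  5: (11,17) 0 ''
  6: (17,10) 1 'c'
  7: (10,20) 1 'c'
  8: (20,6) 1 'c'
  9: (6,21) 1 'c'
  10: (21,8) 0 ''
  11: (8,13) 1 'd'
  12: (13,9) 0 ''
  13: (9,3) 1 'e'
  14: (3,4) 1 'e'
  15: (4,1) 1 'e'
  16: (1,5) 0 ''
  17: (5,7) 1 'f'
  18: (7,22) 0 ''
  19: (22,14) 0 ''
  20: (14,12) 1 'h'
  21: (12,2) 1 'h'
  22: (2,0) 2 'he'

n(n+1)/2 = 23·24/2 = 276
Σ LCP = 0 + 1 + 1 + 0 + 1 + 0 + 1 + 1 + 1 + 1 + 0 + 1 + 0 + 1 + 1 + 1 + 0 + 1 + 0 + 0 + 1 + 1 + 2 = 16
distinct = 276 − 16 = 260

260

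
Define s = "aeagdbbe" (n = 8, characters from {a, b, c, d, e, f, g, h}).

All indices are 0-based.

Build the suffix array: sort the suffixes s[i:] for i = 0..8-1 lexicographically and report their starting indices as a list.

sorted suffixes:
  #0 SA[0]=0  'aeagdbbe'
  #1 SA[1]=2  'agdbbe'
  #2 SA[2]=5  'bbe'
  #3 SA[3]=6  'be'
  #4 SA[4]=4  'dbbe'
  #5 SA[5]=7  'e'
  #6 SA[6]=1  'eagdbbe'
  #7 SA[7]=3  'gdbbe'

[0, 2, 5, 6, 4, 7, 1, 3]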